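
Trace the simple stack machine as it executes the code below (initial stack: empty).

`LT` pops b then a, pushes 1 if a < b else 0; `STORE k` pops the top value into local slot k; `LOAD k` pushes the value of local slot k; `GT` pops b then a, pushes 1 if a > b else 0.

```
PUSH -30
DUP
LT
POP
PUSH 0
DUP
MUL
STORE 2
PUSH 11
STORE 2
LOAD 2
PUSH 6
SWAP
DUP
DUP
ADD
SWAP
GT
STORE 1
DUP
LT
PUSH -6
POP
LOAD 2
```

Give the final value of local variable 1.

1

PUSH -30 → -30
DUP      → -30 -30
LT       → 0
POP      → (empty)
PUSH 0   → 0
DUP      → 0 0
MUL      → 0
STORE 2  → (empty)
PUSH 11  → 11
STORE 2  → (empty)
LOAD 2   → 11
PUSH 6   → 11 6
SWAP     → 6 11
DUP      → 6 11 11
DUP      → 6 11 11 11
ADD      → 6 11 22
SWAP     → 6 22 11
GT       → 6 1
STORE 1  → 6
DUP      → 6 6
LT       → 0
PUSH -6  → 0 -6
POP      → 0
LOAD 2   → 0 11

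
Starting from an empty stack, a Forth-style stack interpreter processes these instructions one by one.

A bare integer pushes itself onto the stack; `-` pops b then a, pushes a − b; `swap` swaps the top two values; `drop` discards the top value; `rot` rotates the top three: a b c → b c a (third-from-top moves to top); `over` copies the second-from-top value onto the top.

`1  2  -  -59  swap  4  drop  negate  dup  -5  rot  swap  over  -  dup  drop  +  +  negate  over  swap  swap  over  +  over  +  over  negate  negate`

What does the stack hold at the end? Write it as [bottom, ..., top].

[-59, 4, -51, 4]

1      : [1]
2      : [1, 2]
-      : [-1]
-59    : [-1, -59]
swap   : [-59, -1]
4      : [-59, -1, 4]
drop   : [-59, -1]
negate : [-59, 1]
dup    : [-59, 1, 1]
-5     : [-59, 1, 1, -5]
rot    : [-59, 1, -5, 1]
swap   : [-59, 1, 1, -5]
over   : [-59, 1, 1, -5, 1]
-      : [-59, 1, 1, -6]
dup    : [-59, 1, 1, -6, -6]
drop   : [-59, 1, 1, -6]
+      : [-59, 1, -5]
+      : [-59, -4]
negate : [-59, 4]
over   : [-59, 4, -59]
swap   : [-59, -59, 4]
swap   : [-59, 4, -59]
over   : [-59, 4, -59, 4]
+      : [-59, 4, -55]
over   : [-59, 4, -55, 4]
+      : [-59, 4, -51]
over   : [-59, 4, -51, 4]
negate : [-59, 4, -51, -4]
negate : [-59, 4, -51, 4]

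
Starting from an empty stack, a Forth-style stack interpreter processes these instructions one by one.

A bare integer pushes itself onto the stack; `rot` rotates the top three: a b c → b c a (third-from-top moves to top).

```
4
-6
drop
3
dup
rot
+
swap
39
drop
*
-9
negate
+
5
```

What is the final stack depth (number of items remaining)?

2

4      → [4]
-6     → [4, -6]
drop   → [4]
3      → [4, 3]
dup    → [4, 3, 3]
rot    → [3, 3, 4]
+      → [3, 7]
swap   → [7, 3]
39     → [7, 3, 39]
drop   → [7, 3]
*      → [21]
-9     → [21, -9]
negate → [21, 9]
+      → [30]
5      → [30, 5]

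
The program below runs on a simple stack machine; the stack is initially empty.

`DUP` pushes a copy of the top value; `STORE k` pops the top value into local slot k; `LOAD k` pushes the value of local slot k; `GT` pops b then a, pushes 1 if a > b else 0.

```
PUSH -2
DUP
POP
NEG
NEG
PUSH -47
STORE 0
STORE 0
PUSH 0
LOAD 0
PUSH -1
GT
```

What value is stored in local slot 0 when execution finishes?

-2

PUSH -2   -2
DUP       -2 -2
POP       -2
NEG       2
NEG       -2
PUSH -47  -2 -47
STORE 0   -2
STORE 0   (empty)
PUSH 0    0
LOAD 0    0 -2
PUSH -1   0 -2 -1
GT        0 0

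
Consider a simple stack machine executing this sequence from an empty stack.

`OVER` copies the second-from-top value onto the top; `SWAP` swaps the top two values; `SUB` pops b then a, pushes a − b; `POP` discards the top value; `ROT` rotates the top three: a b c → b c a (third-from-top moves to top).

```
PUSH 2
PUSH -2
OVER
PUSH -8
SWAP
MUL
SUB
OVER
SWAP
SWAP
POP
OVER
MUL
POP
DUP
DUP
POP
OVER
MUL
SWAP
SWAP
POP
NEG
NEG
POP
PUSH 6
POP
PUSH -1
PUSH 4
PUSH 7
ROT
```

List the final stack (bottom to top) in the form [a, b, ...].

PUSH 2  -> [2]
PUSH -2 -> [2, -2]
OVER    -> [2, -2, 2]
PUSH -8 -> [2, -2, 2, -8]
SWAP    -> [2, -2, -8, 2]
MUL     -> [2, -2, -16]
SUB     -> [2, 14]
OVER    -> [2, 14, 2]
SWAP    -> [2, 2, 14]
SWAP    -> [2, 14, 2]
POP     -> [2, 14]
OVER    -> [2, 14, 2]
MUL     -> [2, 28]
POP     -> [2]
DUP     -> [2, 2]
DUP     -> [2, 2, 2]
POP     -> [2, 2]
OVER    -> [2, 2, 2]
MUL     -> [2, 4]
SWAP    -> [4, 2]
SWAP    -> [2, 4]
POP     -> [2]
NEG     -> [-2]
NEG     -> [2]
POP     -> []
PUSH 6  -> [6]
POP     -> []
PUSH -1 -> [-1]
PUSH 4  -> [-1, 4]
PUSH 7  -> [-1, 4, 7]
ROT     -> [4, 7, -1]

[4, 7, -1]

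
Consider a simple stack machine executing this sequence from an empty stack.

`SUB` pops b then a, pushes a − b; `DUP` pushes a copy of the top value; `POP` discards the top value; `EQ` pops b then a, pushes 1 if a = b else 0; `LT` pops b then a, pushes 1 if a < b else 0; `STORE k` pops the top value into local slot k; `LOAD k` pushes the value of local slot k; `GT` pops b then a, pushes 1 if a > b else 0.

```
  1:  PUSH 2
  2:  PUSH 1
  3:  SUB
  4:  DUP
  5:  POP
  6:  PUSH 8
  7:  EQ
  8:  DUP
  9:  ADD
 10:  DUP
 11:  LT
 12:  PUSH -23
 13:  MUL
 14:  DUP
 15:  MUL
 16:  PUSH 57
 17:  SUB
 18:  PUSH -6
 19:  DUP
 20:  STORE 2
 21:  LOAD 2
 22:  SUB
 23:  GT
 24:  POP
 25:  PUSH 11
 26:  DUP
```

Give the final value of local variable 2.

-6

PUSH 2    [2]
PUSH 1    [2, 1]
SUB       [1]
DUP       [1, 1]
POP       [1]
PUSH 8    [1, 8]
EQ        [0]
DUP       [0, 0]
ADD       [0]
DUP       [0, 0]
LT        [0]
PUSH -23  [0, -23]
MUL       [0]
DUP       [0, 0]
MUL       [0]
PUSH 57   [0, 57]
SUB       [-57]
PUSH -6   [-57, -6]
DUP       [-57, -6, -6]
STORE 2   [-57, -6]
LOAD 2    [-57, -6, -6]
SUB       [-57, 0]
GT        [0]
POP       []
PUSH 11   [11]
DUP       [11, 11]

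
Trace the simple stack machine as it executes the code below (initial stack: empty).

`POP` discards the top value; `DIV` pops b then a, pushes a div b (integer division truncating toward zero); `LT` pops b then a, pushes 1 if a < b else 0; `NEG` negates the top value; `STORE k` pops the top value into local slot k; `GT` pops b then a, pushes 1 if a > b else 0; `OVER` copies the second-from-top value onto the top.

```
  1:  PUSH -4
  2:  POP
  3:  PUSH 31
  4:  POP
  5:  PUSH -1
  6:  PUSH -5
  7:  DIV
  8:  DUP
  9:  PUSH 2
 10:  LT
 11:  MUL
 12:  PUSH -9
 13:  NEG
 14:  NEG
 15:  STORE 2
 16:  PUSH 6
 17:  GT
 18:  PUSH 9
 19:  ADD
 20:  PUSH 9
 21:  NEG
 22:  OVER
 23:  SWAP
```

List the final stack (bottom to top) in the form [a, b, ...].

PUSH -4 : -4
POP     : (empty)
PUSH 31 : 31
POP     : (empty)
PUSH -1 : -1
PUSH -5 : -1 -5
DIV     : 0
DUP     : 0 0
PUSH 2  : 0 0 2
LT      : 0 1
MUL     : 0
PUSH -9 : 0 -9
NEG     : 0 9
NEG     : 0 -9
STORE 2 : 0
PUSH 6  : 0 6
GT      : 0
PUSH 9  : 0 9
ADD     : 9
PUSH 9  : 9 9
NEG     : 9 -9
OVER    : 9 -9 9
SWAP    : 9 9 -9

[9, 9, -9]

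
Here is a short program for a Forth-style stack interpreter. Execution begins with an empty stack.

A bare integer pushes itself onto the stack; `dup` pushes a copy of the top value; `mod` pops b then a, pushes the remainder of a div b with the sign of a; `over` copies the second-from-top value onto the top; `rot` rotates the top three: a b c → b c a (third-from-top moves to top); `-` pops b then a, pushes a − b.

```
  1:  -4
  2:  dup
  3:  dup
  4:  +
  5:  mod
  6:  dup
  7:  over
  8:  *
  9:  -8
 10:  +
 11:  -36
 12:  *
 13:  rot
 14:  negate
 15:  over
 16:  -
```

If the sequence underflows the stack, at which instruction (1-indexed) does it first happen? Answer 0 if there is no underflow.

13

-4   : -4
dup  : -4 -4
dup  : -4 -4 -4
+    : -4 -8
mod  : -4
dup  : -4 -4
over : -4 -4 -4
*    : -4 16
-8   : -4 16 -8
+    : -4 8
-36  : -4 8 -36
*    : -4 -288
rot  — needs 3 operands, stack has 2 → underflow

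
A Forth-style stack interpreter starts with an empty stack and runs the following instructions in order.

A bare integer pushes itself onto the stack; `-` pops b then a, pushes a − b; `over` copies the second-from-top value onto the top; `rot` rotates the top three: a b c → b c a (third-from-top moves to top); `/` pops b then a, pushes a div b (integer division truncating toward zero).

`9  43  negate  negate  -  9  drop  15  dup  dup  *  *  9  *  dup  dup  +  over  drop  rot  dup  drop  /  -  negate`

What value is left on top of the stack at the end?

-32161

9       9
43      9 43
negate  9 -43
negate  9 43
-       -34
9       -34 9
drop    -34
15      -34 15
dup     -34 15 15
dup     -34 15 15 15
*       -34 15 225
*       -34 3375
9       -34 3375 9
*       -34 30375
dup     -34 30375 30375
dup     -34 30375 30375 30375
+       -34 30375 60750
over    -34 30375 60750 30375
drop    -34 30375 60750
rot     30375 60750 -34
dup     30375 60750 -34 -34
drop    30375 60750 -34
/       30375 -1786
-       32161
negate  -32161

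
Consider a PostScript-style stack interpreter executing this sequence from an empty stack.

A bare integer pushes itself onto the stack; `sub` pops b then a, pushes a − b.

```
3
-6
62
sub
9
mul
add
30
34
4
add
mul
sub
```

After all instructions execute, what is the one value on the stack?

-1749

3   → [3]
-6  → [3, -6]
62  → [3, -6, 62]
sub → [3, -68]
9   → [3, -68, 9]
mul → [3, -612]
add → [-609]
30  → [-609, 30]
34  → [-609, 30, 34]
4   → [-609, 30, 34, 4]
add → [-609, 30, 38]
mul → [-609, 1140]
sub → [-1749]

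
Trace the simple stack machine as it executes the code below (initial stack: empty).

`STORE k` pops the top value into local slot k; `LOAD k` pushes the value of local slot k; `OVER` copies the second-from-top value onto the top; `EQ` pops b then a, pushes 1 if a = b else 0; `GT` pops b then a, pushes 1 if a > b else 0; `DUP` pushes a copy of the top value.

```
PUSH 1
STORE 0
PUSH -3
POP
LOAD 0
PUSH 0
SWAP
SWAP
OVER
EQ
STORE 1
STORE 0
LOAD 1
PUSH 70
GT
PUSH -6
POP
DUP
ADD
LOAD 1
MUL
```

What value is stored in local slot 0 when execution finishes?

PUSH 1  → 1
STORE 0 → (empty)
PUSH -3 → -3
POP     → (empty)
LOAD 0  → 1
PUSH 0  → 1 0
SWAP    → 0 1
SWAP    → 1 0
OVER    → 1 0 1
EQ      → 1 0
STORE 1 → 1
STORE 0 → (empty)
LOAD 1  → 0
PUSH 70 → 0 70
GT      → 0
PUSH -6 → 0 -6
POP     → 0
DUP     → 0 0
ADD     → 0
LOAD 1  → 0 0
MUL     → 0

1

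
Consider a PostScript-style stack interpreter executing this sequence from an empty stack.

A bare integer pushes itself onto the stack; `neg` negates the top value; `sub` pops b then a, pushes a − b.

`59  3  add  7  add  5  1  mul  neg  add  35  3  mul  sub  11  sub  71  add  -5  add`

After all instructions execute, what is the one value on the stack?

59   59
3    59 3
add  62
7    62 7
add  69
5    69 5
1    69 5 1
mul  69 5
neg  69 -5
add  64
35   64 35
3    64 35 3
mul  64 105
sub  -41
11   -41 11
sub  -52
71   -52 71
add  19
-5   19 -5
add  14

14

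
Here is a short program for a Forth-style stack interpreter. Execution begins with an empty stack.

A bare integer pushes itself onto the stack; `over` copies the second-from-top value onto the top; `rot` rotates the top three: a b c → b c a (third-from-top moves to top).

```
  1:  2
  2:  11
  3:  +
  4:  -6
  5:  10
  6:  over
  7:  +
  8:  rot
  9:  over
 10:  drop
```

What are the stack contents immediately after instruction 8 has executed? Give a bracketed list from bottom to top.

[-6, 4, 13]

2    -> 2
11   -> 2 11
+    -> 13
-6   -> 13 -6
10   -> 13 -6 10
over -> 13 -6 10 -6
+    -> 13 -6 4
rot  -> -6 4 13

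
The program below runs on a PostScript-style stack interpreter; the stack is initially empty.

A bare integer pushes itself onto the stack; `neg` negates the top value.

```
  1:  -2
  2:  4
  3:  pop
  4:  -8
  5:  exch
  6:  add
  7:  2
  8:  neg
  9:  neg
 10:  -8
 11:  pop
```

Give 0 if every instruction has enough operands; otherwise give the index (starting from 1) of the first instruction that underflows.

-2    [-2]
4     [-2, 4]
pop   [-2]
-8    [-2, -8]
exch  [-8, -2]
add   [-10]
2     [-10, 2]
neg   [-10, -2]
neg   [-10, 2]
-8    [-10, 2, -8]
pop   [-10, 2]

0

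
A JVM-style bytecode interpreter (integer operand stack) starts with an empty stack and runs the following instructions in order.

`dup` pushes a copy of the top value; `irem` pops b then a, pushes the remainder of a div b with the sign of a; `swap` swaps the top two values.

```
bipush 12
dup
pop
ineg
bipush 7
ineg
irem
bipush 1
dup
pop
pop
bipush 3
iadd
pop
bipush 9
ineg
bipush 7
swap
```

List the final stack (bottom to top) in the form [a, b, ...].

bipush 12 : [12]
dup       : [12, 12]
pop       : [12]
ineg      : [-12]
bipush 7  : [-12, 7]
ineg      : [-12, -7]
irem      : [-5]
bipush 1  : [-5, 1]
dup       : [-5, 1, 1]
pop       : [-5, 1]
pop       : [-5]
bipush 3  : [-5, 3]
iadd      : [-2]
pop       : []
bipush 9  : [9]
ineg      : [-9]
bipush 7  : [-9, 7]
swap      : [7, -9]

[7, -9]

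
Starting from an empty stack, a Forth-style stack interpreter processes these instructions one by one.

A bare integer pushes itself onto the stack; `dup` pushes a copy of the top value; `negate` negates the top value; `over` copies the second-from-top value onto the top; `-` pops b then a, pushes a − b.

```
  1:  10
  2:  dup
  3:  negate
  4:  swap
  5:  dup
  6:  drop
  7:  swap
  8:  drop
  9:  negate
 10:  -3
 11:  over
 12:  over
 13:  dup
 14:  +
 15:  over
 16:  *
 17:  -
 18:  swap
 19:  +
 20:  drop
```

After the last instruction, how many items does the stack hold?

10     : 10
dup    : 10 10
negate : 10 -10
swap   : -10 10
dup    : -10 10 10
drop   : -10 10
swap   : 10 -10
drop   : 10
negate : -10
-3     : -10 -3
over   : -10 -3 -10
over   : -10 -3 -10 -3
dup    : -10 -3 -10 -3 -3
+      : -10 -3 -10 -6
over   : -10 -3 -10 -6 -10
*      : -10 -3 -10 60
-      : -10 -3 -70
swap   : -10 -70 -3
+      : -10 -73
drop   : -10

1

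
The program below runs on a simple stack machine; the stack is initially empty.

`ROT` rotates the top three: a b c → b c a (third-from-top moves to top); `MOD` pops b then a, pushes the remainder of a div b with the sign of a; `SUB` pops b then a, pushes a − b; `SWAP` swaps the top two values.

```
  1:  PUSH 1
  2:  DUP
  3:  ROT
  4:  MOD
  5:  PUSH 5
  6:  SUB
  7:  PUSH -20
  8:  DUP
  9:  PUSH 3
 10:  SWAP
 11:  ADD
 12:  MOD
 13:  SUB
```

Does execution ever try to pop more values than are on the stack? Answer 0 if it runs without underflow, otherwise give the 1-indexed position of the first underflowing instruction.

PUSH 1  [1]
DUP     [1, 1]
ROT  — needs 3 operands, stack has 2 → underflow

3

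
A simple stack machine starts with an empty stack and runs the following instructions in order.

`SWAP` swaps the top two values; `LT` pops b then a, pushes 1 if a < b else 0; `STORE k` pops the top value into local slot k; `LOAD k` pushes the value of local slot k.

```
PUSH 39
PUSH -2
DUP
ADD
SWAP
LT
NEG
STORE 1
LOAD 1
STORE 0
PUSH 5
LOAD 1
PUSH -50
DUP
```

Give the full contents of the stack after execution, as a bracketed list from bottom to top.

PUSH 39   39
PUSH -2   39 -2
DUP       39 -2 -2
ADD       39 -4
SWAP      -4 39
LT        1
NEG       -1
STORE 1   (empty)
LOAD 1    -1
STORE 0   (empty)
PUSH 5    5
LOAD 1    5 -1
PUSH -50  5 -1 -50
DUP       5 -1 -50 -50

[5, -1, -50, -50]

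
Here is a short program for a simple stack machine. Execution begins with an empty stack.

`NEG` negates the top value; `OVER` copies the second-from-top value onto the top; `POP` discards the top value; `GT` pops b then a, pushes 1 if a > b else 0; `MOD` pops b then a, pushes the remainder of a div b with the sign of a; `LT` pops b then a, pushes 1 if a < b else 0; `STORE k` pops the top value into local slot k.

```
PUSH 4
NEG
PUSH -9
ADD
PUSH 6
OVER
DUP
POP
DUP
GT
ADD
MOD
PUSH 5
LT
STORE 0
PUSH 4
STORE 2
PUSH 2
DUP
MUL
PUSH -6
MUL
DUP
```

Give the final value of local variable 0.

1

PUSH 4  → 4
NEG     → -4
PUSH -9 → -4 -9
ADD     → -13
PUSH 6  → -13 6
OVER    → -13 6 -13
DUP     → -13 6 -13 -13
POP     → -13 6 -13
DUP     → -13 6 -13 -13
GT      → -13 6 0
ADD     → -13 6
MOD     → -1
PUSH 5  → -1 5
LT      → 1
STORE 0 → (empty)
PUSH 4  → 4
STORE 2 → (empty)
PUSH 2  → 2
DUP     → 2 2
MUL     → 4
PUSH -6 → 4 -6
MUL     → -24
DUP     → -24 -24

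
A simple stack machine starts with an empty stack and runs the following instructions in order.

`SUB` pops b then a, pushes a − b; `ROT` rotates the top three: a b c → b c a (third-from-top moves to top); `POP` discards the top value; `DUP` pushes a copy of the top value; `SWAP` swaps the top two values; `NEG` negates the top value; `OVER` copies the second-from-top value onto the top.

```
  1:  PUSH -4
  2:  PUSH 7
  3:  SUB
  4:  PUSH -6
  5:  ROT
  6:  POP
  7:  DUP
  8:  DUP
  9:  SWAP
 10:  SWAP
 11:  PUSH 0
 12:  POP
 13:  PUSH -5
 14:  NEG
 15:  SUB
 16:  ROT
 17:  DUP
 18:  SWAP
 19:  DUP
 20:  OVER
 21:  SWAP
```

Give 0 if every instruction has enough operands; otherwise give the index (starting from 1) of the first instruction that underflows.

PUSH -4  -4
PUSH 7   -4 7
SUB      -11
PUSH -6  -11 -6
ROT  — needs 3 operands, stack has 2 → underflow

5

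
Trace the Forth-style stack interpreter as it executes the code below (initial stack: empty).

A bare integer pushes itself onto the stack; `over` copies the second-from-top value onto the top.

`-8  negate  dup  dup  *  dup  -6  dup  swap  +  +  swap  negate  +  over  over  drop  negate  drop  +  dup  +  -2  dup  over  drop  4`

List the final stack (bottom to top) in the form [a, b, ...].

[-8, -2, -2, 4]

-8     : [-8]
negate : [8]
dup    : [8, 8]
dup    : [8, 8, 8]
*      : [8, 64]
dup    : [8, 64, 64]
-6     : [8, 64, 64, -6]
dup    : [8, 64, 64, -6, -6]
swap   : [8, 64, 64, -6, -6]
+      : [8, 64, 64, -12]
+      : [8, 64, 52]
swap   : [8, 52, 64]
negate : [8, 52, -64]
+      : [8, -12]
over   : [8, -12, 8]
over   : [8, -12, 8, -12]
drop   : [8, -12, 8]
negate : [8, -12, -8]
drop   : [8, -12]
+      : [-4]
dup    : [-4, -4]
+      : [-8]
-2     : [-8, -2]
dup    : [-8, -2, -2]
over   : [-8, -2, -2, -2]
drop   : [-8, -2, -2]
4      : [-8, -2, -2, 4]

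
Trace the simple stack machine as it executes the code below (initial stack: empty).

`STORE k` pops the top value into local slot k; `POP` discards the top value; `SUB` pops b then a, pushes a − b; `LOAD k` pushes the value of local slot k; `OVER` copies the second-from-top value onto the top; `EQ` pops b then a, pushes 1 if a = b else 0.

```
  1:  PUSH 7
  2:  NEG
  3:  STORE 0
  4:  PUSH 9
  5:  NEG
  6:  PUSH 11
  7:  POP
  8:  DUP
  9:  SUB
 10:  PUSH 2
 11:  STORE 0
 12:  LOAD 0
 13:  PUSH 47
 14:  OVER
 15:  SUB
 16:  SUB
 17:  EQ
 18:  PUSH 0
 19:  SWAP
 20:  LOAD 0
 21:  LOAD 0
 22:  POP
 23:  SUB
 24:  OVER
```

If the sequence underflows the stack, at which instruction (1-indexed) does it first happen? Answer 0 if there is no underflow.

PUSH 7   7
NEG      -7
STORE 0  (empty)
PUSH 9   9
NEG      -9
PUSH 11  -9 11
POP      -9
DUP      -9 -9
SUB      0
PUSH 2   0 2
STORE 0  0
LOAD 0   0 2
PUSH 47  0 2 47
OVER     0 2 47 2
SUB      0 2 45
SUB      0 -43
EQ       0
PUSH 0   0 0
SWAP     0 0
LOAD 0   0 0 2
LOAD 0   0 0 2 2
POP      0 0 2
SUB      0 -2
OVER     0 -2 0

0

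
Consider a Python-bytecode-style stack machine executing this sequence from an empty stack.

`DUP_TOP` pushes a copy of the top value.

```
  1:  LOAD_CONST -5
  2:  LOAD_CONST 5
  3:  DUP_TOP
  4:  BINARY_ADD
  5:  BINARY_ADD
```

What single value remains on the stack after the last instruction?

5

LOAD_CONST -5 -> -5
LOAD_CONST 5  -> -5 5
DUP_TOP       -> -5 5 5
BINARY_ADD    -> -5 10
BINARY_ADD    -> 5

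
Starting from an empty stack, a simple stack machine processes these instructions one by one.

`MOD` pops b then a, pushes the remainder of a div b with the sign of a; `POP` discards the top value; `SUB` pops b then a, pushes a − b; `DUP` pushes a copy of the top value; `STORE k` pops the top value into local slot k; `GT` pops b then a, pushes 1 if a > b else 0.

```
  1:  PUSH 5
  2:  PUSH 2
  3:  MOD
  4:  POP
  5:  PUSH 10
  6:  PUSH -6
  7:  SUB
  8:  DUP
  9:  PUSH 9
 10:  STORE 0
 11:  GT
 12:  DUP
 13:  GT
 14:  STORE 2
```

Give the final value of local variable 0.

9

PUSH 5  -> [5]
PUSH 2  -> [5, 2]
MOD     -> [1]
POP     -> []
PUSH 10 -> [10]
PUSH -6 -> [10, -6]
SUB     -> [16]
DUP     -> [16, 16]
PUSH 9  -> [16, 16, 9]
STORE 0 -> [16, 16]
GT      -> [0]
DUP     -> [0, 0]
GT      -> [0]
STORE 2 -> []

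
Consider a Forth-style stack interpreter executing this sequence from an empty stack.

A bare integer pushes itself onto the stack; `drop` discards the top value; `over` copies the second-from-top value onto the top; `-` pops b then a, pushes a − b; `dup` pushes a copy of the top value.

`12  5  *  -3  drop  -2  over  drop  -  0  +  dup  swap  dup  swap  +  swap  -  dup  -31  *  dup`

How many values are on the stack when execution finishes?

12    [12]
5     [12, 5]
*     [60]
-3    [60, -3]
drop  [60]
-2    [60, -2]
over  [60, -2, 60]
drop  [60, -2]
-     [62]
0     [62, 0]
+     [62]
dup   [62, 62]
swap  [62, 62]
dup   [62, 62, 62]
swap  [62, 62, 62]
+     [62, 124]
swap  [124, 62]
-     [62]
dup   [62, 62]
-31   [62, 62, -31]
*     [62, -1922]
dup   [62, -1922, -1922]

3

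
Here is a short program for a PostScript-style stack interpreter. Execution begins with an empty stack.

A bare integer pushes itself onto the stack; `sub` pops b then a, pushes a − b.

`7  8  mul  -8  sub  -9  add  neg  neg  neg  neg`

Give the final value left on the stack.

7   → [7]
8   → [7, 8]
mul → [56]
-8  → [56, -8]
sub → [64]
-9  → [64, -9]
add → [55]
neg → [-55]
neg → [55]
neg → [-55]
neg → [55]

55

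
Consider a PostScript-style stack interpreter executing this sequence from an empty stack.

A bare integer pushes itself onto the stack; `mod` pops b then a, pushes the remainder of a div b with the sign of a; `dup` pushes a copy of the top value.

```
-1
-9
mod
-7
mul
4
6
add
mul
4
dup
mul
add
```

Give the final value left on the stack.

-1  → -1
-9  → -1 -9
mod → -1
-7  → -1 -7
mul → 7
4   → 7 4
6   → 7 4 6
add → 7 10
mul → 70
4   → 70 4
dup → 70 4 4
mul → 70 16
add → 86

86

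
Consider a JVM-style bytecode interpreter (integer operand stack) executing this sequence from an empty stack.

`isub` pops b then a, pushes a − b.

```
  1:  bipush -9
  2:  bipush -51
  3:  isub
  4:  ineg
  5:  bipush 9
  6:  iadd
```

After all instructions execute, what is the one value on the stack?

-33

bipush -9  → [-9]
bipush -51 → [-9, -51]
isub       → [42]
ineg       → [-42]
bipush 9   → [-42, 9]
iadd       → [-33]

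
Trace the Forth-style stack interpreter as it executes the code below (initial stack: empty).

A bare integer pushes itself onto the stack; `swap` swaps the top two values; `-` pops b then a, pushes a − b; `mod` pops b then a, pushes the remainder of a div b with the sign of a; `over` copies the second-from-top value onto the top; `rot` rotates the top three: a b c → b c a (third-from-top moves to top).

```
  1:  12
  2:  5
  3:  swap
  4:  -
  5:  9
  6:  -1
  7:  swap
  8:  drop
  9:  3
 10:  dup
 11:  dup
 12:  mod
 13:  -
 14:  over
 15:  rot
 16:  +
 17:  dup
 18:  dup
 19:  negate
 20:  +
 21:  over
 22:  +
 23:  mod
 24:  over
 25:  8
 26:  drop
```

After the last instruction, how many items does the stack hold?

12     -> [12]
5      -> [12, 5]
swap   -> [5, 12]
-      -> [-7]
9      -> [-7, 9]
-1     -> [-7, 9, -1]
swap   -> [-7, -1, 9]
drop   -> [-7, -1]
3      -> [-7, -1, 3]
dup    -> [-7, -1, 3, 3]
dup    -> [-7, -1, 3, 3, 3]
mod    -> [-7, -1, 3, 0]
-      -> [-7, -1, 3]
over   -> [-7, -1, 3, -1]
rot    -> [-7, 3, -1, -1]
+      -> [-7, 3, -2]
dup    -> [-7, 3, -2, -2]
dup    -> [-7, 3, -2, -2, -2]
negate -> [-7, 3, -2, -2, 2]
+      -> [-7, 3, -2, 0]
over   -> [-7, 3, -2, 0, -2]
+      -> [-7, 3, -2, -2]
mod    -> [-7, 3, 0]
over   -> [-7, 3, 0, 3]
8      -> [-7, 3, 0, 3, 8]
drop   -> [-7, 3, 0, 3]

4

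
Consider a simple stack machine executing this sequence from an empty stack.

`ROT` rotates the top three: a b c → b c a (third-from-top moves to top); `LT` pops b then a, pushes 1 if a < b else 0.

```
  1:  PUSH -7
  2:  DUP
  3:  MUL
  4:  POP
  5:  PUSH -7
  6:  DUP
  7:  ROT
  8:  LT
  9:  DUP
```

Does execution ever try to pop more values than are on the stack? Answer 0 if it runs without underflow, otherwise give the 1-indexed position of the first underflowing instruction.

7

PUSH -7 → [-7]
DUP     → [-7, -7]
MUL     → [49]
POP     → []
PUSH -7 → [-7]
DUP     → [-7, -7]
ROT  — needs 3 operands, stack has 2 → underflow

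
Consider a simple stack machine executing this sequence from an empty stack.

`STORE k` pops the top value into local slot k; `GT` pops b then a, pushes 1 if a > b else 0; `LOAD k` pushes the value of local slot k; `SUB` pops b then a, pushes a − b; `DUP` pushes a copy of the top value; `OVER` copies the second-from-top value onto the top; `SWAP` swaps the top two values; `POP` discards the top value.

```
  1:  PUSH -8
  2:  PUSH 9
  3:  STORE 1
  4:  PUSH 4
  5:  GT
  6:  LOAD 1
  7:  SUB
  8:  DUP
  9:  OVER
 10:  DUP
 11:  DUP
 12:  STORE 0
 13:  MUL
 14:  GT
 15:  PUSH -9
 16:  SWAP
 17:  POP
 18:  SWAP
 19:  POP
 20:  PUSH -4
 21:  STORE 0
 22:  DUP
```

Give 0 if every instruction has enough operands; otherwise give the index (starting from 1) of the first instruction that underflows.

0

PUSH -8  -8
PUSH 9   -8 9
STORE 1  -8
PUSH 4   -8 4
GT       0
LOAD 1   0 9
SUB      -9
DUP      -9 -9
OVER     -9 -9 -9
DUP      -9 -9 -9 -9
DUP      -9 -9 -9 -9 -9
STORE 0  -9 -9 -9 -9
MUL      -9 -9 81
GT       -9 0
PUSH -9  -9 0 -9
SWAP     -9 -9 0
POP      -9 -9
SWAP     -9 -9
POP      -9
PUSH -4  -9 -4
STORE 0  -9
DUP      -9 -9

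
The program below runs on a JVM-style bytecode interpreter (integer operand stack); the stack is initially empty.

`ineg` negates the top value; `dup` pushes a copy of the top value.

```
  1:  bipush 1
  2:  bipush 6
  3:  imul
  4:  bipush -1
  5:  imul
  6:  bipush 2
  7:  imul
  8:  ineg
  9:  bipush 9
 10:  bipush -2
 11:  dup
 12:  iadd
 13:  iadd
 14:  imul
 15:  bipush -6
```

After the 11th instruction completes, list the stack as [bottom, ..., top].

bipush 1  : [1]
bipush 6  : [1, 6]
imul      : [6]
bipush -1 : [6, -1]
imul      : [-6]
bipush 2  : [-6, 2]
imul      : [-12]
ineg      : [12]
bipush 9  : [12, 9]
bipush -2 : [12, 9, -2]
dup       : [12, 9, -2, -2]

[12, 9, -2, -2]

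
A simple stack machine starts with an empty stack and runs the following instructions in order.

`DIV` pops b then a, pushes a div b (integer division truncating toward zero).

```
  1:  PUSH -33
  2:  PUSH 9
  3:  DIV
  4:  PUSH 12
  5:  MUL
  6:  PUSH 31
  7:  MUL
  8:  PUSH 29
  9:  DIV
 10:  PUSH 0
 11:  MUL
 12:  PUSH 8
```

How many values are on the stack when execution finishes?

2

PUSH -33 : [-33]
PUSH 9   : [-33, 9]
DIV      : [-3]
PUSH 12  : [-3, 12]
MUL      : [-36]
PUSH 31  : [-36, 31]
MUL      : [-1116]
PUSH 29  : [-1116, 29]
DIV      : [-38]
PUSH 0   : [-38, 0]
MUL      : [0]
PUSH 8   : [0, 8]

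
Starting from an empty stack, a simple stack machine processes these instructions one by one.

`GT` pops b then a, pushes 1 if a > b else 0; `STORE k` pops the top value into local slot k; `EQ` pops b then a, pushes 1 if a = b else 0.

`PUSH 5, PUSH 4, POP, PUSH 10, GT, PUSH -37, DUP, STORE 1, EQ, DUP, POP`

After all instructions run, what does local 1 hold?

-37

PUSH 5   -> [5]
PUSH 4   -> [5, 4]
POP      -> [5]
PUSH 10  -> [5, 10]
GT       -> [0]
PUSH -37 -> [0, -37]
DUP      -> [0, -37, -37]
STORE 1  -> [0, -37]
EQ       -> [0]
DUP      -> [0, 0]
POP      -> [0]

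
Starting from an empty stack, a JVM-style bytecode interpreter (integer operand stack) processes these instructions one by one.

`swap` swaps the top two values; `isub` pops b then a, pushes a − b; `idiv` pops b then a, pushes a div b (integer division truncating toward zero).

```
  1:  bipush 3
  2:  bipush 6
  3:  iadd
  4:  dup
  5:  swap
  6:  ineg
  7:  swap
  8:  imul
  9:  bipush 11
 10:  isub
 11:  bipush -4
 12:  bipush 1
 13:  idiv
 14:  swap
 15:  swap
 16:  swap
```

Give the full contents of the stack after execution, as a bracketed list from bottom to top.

[-4, -92]

bipush 3  → [3]
bipush 6  → [3, 6]
iadd      → [9]
dup       → [9, 9]
swap      → [9, 9]
ineg      → [9, -9]
swap      → [-9, 9]
imul      → [-81]
bipush 11 → [-81, 11]
isub      → [-92]
bipush -4 → [-92, -4]
bipush 1  → [-92, -4, 1]
idiv      → [-92, -4]
swap      → [-4, -92]
swap      → [-92, -4]
swap      → [-4, -92]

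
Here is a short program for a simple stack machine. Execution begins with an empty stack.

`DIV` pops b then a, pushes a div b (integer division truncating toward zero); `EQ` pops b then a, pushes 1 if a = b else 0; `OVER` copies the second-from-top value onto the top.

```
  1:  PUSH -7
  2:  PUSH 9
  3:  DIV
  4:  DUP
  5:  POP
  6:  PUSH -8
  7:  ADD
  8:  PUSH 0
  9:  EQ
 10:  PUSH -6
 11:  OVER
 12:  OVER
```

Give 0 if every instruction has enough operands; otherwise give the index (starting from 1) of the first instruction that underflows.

0

PUSH -7  -7
PUSH 9   -7 9
DIV      0
DUP      0 0
POP      0
PUSH -8  0 -8
ADD      -8
PUSH 0   -8 0
EQ       0
PUSH -6  0 -6
OVER     0 -6 0
OVER     0 -6 0 -6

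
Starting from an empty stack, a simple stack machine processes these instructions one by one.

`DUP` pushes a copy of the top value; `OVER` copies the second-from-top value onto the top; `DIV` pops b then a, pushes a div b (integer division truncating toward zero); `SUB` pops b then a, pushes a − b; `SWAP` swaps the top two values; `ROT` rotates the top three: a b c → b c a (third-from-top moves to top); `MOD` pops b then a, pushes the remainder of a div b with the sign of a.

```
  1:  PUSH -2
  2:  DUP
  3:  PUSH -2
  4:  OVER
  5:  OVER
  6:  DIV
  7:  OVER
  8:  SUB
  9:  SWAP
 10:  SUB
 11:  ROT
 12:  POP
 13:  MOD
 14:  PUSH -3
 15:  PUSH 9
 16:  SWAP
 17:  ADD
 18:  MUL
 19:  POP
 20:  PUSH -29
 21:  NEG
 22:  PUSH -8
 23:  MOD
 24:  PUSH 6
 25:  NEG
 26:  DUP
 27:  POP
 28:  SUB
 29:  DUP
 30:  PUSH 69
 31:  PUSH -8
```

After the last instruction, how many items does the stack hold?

4

PUSH -2  -> [-2]
DUP      -> [-2, -2]
PUSH -2  -> [-2, -2, -2]
OVER     -> [-2, -2, -2, -2]
OVER     -> [-2, -2, -2, -2, -2]
DIV      -> [-2, -2, -2, 1]
OVER     -> [-2, -2, -2, 1, -2]
SUB      -> [-2, -2, -2, 3]
SWAP     -> [-2, -2, 3, -2]
SUB      -> [-2, -2, 5]
ROT      -> [-2, 5, -2]
POP      -> [-2, 5]
MOD      -> [-2]
PUSH -3  -> [-2, -3]
PUSH 9   -> [-2, -3, 9]
SWAP     -> [-2, 9, -3]
ADD      -> [-2, 6]
MUL      -> [-12]
POP      -> []
PUSH -29 -> [-29]
NEG      -> [29]
PUSH -8  -> [29, -8]
MOD      -> [5]
PUSH 6   -> [5, 6]
NEG      -> [5, -6]
DUP      -> [5, -6, -6]
POP      -> [5, -6]
SUB      -> [11]
DUP      -> [11, 11]
PUSH 69  -> [11, 11, 69]
PUSH -8  -> [11, 11, 69, -8]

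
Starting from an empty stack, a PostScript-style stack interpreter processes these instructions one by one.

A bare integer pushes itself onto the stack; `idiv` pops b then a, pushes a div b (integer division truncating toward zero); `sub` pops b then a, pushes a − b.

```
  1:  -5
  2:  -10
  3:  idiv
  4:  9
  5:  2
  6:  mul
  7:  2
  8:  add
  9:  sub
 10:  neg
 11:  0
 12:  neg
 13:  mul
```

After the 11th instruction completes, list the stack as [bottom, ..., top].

-5    -5
-10   -5 -10
idiv  0
9     0 9
2     0 9 2
mul   0 18
2     0 18 2
add   0 20
sub   -20
neg   20
0     20 0

[20, 0]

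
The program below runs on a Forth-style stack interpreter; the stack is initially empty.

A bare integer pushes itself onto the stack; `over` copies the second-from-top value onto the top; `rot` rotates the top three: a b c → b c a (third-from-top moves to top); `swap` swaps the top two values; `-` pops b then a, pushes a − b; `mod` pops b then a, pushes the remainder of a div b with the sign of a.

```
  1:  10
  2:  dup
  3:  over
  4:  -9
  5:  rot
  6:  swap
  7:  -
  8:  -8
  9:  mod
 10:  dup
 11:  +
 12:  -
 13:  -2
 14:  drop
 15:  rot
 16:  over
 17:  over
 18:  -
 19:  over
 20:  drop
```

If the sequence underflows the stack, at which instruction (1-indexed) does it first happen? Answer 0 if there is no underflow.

15

10   -> 10
dup  -> 10 10
over -> 10 10 10
-9   -> 10 10 10 -9
rot  -> 10 10 -9 10
swap -> 10 10 10 -9
-    -> 10 10 19
-8   -> 10 10 19 -8
mod  -> 10 10 3
dup  -> 10 10 3 3
+    -> 10 10 6
-    -> 10 4
-2   -> 10 4 -2
drop -> 10 4
rot  — needs 3 operands, stack has 2 → underflow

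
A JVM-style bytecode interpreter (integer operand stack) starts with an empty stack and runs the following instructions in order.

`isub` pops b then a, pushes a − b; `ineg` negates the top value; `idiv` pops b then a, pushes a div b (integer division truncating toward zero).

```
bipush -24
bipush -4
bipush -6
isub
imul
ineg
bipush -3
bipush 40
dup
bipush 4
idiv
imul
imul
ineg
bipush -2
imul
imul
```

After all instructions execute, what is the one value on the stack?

-115200

bipush -24 -> [-24]
bipush -4  -> [-24, -4]
bipush -6  -> [-24, -4, -6]
isub       -> [-24, 2]
imul       -> [-48]
ineg       -> [48]
bipush -3  -> [48, -3]
bipush 40  -> [48, -3, 40]
dup        -> [48, -3, 40, 40]
bipush 4   -> [48, -3, 40, 40, 4]
idiv       -> [48, -3, 40, 10]
imul       -> [48, -3, 400]
imul       -> [48, -1200]
ineg       -> [48, 1200]
bipush -2  -> [48, 1200, -2]
imul       -> [48, -2400]
imul       -> [-115200]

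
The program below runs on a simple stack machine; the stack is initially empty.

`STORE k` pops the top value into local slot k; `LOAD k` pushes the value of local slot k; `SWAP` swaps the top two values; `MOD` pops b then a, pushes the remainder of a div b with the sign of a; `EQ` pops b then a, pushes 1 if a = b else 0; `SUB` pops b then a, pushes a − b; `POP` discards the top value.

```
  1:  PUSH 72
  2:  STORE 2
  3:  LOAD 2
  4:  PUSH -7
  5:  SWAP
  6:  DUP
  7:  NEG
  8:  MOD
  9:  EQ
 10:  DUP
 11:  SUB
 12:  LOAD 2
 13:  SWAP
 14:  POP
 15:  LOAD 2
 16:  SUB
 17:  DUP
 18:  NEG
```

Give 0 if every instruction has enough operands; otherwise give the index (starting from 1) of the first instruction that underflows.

PUSH 72 -> [72]
STORE 2 -> []
LOAD 2  -> [72]
PUSH -7 -> [72, -7]
SWAP    -> [-7, 72]
DUP     -> [-7, 72, 72]
NEG     -> [-7, 72, -72]
MOD     -> [-7, 0]
EQ      -> [0]
DUP     -> [0, 0]
SUB     -> [0]
LOAD 2  -> [0, 72]
SWAP    -> [72, 0]
POP     -> [72]
LOAD 2  -> [72, 72]
SUB     -> [0]
DUP     -> [0, 0]
NEG     -> [0, 0]

0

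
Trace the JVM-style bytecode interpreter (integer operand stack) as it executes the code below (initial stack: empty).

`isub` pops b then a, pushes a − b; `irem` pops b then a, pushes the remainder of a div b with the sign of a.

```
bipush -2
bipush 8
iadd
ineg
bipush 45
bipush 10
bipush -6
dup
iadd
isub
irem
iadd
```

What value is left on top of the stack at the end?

-5

bipush -2 -> [-2]
bipush 8  -> [-2, 8]
iadd      -> [6]
ineg      -> [-6]
bipush 45 -> [-6, 45]
bipush 10 -> [-6, 45, 10]
bipush -6 -> [-6, 45, 10, -6]
dup       -> [-6, 45, 10, -6, -6]
iadd      -> [-6, 45, 10, -12]
isub      -> [-6, 45, 22]
irem      -> [-6, 1]
iadd      -> [-5]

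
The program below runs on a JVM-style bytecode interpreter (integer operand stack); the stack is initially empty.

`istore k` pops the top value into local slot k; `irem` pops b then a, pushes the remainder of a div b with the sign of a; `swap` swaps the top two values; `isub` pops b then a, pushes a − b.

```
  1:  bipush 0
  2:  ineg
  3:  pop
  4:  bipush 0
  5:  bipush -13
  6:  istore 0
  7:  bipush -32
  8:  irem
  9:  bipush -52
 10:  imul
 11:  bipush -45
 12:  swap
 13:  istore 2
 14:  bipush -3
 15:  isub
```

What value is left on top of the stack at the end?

bipush 0    0
ineg        0
pop         (empty)
bipush 0    0
bipush -13  0 -13
istore 0    0
bipush -32  0 -32
irem        0
bipush -52  0 -52
imul        0
bipush -45  0 -45
swap        -45 0
istore 2    -45
bipush -3   -45 -3
isub        -42

-42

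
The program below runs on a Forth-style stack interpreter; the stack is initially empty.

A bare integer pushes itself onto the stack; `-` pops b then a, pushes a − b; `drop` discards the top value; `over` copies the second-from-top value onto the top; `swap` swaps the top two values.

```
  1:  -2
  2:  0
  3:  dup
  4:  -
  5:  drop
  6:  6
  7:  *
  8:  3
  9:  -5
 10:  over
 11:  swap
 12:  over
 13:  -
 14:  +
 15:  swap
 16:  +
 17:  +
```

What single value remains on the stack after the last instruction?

-2    [-2]
0     [-2, 0]
dup   [-2, 0, 0]
-     [-2, 0]
drop  [-2]
6     [-2, 6]
*     [-12]
3     [-12, 3]
-5    [-12, 3, -5]
over  [-12, 3, -5, 3]
swap  [-12, 3, 3, -5]
over  [-12, 3, 3, -5, 3]
-     [-12, 3, 3, -8]
+     [-12, 3, -5]
swap  [-12, -5, 3]
+     [-12, -2]
+     [-14]

-14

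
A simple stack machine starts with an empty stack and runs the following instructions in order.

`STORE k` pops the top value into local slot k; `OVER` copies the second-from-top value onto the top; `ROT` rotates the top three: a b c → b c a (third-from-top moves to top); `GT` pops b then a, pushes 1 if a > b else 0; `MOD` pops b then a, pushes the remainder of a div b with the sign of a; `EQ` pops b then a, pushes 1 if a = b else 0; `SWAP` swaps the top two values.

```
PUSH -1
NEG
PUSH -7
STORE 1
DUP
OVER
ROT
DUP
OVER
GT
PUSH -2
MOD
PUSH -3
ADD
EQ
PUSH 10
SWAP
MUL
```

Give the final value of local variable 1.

PUSH -1 -> [-1]
NEG     -> [1]
PUSH -7 -> [1, -7]
STORE 1 -> [1]
DUP     -> [1, 1]
OVER    -> [1, 1, 1]
ROT     -> [1, 1, 1]
DUP     -> [1, 1, 1, 1]
OVER    -> [1, 1, 1, 1, 1]
GT      -> [1, 1, 1, 0]
PUSH -2 -> [1, 1, 1, 0, -2]
MOD     -> [1, 1, 1, 0]
PUSH -3 -> [1, 1, 1, 0, -3]
ADD     -> [1, 1, 1, -3]
EQ      -> [1, 1, 0]
PUSH 10 -> [1, 1, 0, 10]
SWAP    -> [1, 1, 10, 0]
MUL     -> [1, 1, 0]

-7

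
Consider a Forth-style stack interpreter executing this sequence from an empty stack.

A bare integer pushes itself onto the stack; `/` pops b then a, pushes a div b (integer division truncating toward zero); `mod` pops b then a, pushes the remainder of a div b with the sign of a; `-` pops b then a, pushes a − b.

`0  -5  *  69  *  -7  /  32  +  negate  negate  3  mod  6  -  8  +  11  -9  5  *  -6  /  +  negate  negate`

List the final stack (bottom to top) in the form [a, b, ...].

[4, 18]

0      → 0
-5     → 0 -5
*      → 0
69     → 0 69
*      → 0
-7     → 0 -7
/      → 0
32     → 0 32
+      → 32
negate → -32
negate → 32
3      → 32 3
mod    → 2
6      → 2 6
-      → -4
8      → -4 8
+      → 4
11     → 4 11
-9     → 4 11 -9
5      → 4 11 -9 5
*      → 4 11 -45
-6     → 4 11 -45 -6
/      → 4 11 7
+      → 4 18
negate → 4 -18
negate → 4 18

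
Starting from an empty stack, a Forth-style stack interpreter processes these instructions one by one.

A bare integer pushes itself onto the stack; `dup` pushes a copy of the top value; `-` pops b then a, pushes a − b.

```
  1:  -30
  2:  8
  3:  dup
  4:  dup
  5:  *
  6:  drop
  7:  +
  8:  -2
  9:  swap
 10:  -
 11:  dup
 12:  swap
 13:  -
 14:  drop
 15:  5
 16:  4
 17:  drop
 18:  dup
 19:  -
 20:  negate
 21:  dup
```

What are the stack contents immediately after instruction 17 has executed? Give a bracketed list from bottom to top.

[5]

-30  : [-30]
8    : [-30, 8]
dup  : [-30, 8, 8]
dup  : [-30, 8, 8, 8]
*    : [-30, 8, 64]
drop : [-30, 8]
+    : [-22]
-2   : [-22, -2]
swap : [-2, -22]
-    : [20]
dup  : [20, 20]
swap : [20, 20]
-    : [0]
drop : []
5    : [5]
4    : [5, 4]
drop : [5]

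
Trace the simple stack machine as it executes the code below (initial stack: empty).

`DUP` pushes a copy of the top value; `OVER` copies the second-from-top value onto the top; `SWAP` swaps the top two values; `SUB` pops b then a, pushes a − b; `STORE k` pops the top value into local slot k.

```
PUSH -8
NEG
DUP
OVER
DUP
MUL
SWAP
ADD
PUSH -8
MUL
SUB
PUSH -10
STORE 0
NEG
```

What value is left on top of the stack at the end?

-584

PUSH -8  : [-8]
NEG      : [8]
DUP      : [8, 8]
OVER     : [8, 8, 8]
DUP      : [8, 8, 8, 8]
MUL      : [8, 8, 64]
SWAP     : [8, 64, 8]
ADD      : [8, 72]
PUSH -8  : [8, 72, -8]
MUL      : [8, -576]
SUB      : [584]
PUSH -10 : [584, -10]
STORE 0  : [584]
NEG      : [-584]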